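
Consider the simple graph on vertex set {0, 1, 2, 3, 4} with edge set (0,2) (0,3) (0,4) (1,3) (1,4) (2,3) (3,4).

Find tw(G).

2

A width-2 tree decomposition is:
Bags: B1 = {0, 3, 4}  B2 = {1, 3, 4}  B3 = {0, 2, 3}
Tree: B1–B2, B1–B3
The largest bag has 3 vertices, giving width 2; this decomposition certifies tw(G) ≤ 2. For the lower bound, the 3 vertices {0, 2, 3} are pairwise adjacent, and any tree decomposition puts a clique entirely inside one bag — forcing width ≥ 2. Combining the bounds, tw(G) = 2.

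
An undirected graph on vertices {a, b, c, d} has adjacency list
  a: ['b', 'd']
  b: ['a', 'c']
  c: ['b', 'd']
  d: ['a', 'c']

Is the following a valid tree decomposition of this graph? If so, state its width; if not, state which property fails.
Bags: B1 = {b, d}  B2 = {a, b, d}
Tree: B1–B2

A tree decomposition must satisfy three properties: every vertex lies in some bag; for every edge, both endpoints lie together in some bag; and for every vertex, the bags containing it form a connected subtree. Here vertex c appears in no bag, so the decomposition is invalid.

No — vertex c appears in no bag.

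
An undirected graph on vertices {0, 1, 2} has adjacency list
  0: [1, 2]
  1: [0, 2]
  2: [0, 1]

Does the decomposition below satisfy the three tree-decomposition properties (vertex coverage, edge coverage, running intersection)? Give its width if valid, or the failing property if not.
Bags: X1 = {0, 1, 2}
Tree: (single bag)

Yes; width 2.

Every vertex of G appears in some bag (union = {0, 1, 2}); every edge is covered by a bag; and for each vertex v the set of bags containing v is connected in the bag tree. The decomposition is therefore valid. The largest bag has 3 vertices, so the width is 2.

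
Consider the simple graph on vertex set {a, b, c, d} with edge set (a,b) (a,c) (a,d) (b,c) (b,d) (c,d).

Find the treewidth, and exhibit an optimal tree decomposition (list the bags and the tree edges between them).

A single bag containing all 4 vertices is trivially a valid decomposition of width 3. For the lower bound, the 4 vertices {a, b, c, d} are pairwise adjacent, and any tree decomposition puts a clique entirely inside one bag — forcing width ≥ 3. Combining the bounds, tw(G) = 3.

Treewidth 3.
One optimal decomposition is:
Bags: B1 = {a, b, c, d}
Tree: (single bag)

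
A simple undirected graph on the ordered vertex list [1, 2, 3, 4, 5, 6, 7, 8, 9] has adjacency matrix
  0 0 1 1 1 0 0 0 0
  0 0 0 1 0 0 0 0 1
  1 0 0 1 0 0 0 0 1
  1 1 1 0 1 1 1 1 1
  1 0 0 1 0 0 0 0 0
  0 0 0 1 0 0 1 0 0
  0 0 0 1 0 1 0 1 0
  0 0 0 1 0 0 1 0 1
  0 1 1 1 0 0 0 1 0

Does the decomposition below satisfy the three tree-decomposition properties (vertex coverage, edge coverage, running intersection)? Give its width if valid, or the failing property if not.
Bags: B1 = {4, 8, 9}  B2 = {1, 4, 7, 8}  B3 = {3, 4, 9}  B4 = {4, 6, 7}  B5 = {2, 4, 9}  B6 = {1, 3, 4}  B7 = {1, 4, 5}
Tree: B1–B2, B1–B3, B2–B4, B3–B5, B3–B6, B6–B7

No — bags containing vertex 1 are not connected in the tree.

A tree decomposition must satisfy three properties: every vertex lies in some bag; for every edge, both endpoints lie together in some bag; and for every vertex, the bags containing it form a connected subtree. Here bags containing vertex 1 are not connected in the tree, so the decomposition is invalid.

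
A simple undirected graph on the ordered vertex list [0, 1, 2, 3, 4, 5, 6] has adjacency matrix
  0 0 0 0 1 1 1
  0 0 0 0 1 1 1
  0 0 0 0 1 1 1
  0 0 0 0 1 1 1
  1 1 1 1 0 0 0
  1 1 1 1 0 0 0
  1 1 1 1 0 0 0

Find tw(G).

3

A width-3 tree decomposition is:
Bags: B1 = {2, 4, 5, 6}  B2 = {3, 4, 5, 6}  B3 = {0, 4, 5, 6}  B4 = {1, 4, 5, 6}
Tree: B1–B2, B2–B3, B3–B4
The largest bag has 4 vertices, giving width 3; this decomposition certifies tw(G) ≤ 3. For the lower bound: the 4 vertex sets {2,4}, {3,5}, {6}, {0} are disjoint, each induces a connected subgraph, and every pair is joined by at least one edge of G. Contracting each set to a single vertex therefore yields K_{4} as a minor, and since treewidth is minor-monotone, tw(G) ≥ tw(K_{4}) = 3. Combining the bounds, tw(G) = 3.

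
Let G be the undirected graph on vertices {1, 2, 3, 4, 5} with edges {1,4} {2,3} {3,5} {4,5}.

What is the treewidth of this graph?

A width-1 tree decomposition is:
Bags: B1 = {1, 4}  B2 = {4, 5}  B3 = {3, 5}  B4 = {2, 3}
Tree: B1–B2, B2–B3, B3–B4
The largest bag has 2 vertices, giving width 1; this decomposition certifies tw(G) ≤ 1. G has an edge, so its treewidth is at least 1. Therefore the treewidth is 1.

1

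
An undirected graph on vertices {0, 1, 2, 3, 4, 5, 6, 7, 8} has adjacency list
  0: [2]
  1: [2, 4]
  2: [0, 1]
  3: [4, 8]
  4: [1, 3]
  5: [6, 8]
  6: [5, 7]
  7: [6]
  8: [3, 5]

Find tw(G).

1

A width-1 tree decomposition is:
Bags: B1 = {0, 2}  B2 = {1, 2}  B3 = {1, 4}  B4 = {3, 4}  B5 = {3, 8}  B6 = {5, 8}  B7 = {5, 6}  B8 = {6, 7}
Tree: B1–B2, B2–B3, B3–B4, B4–B5, B5–B6, B6–B7, B7–B8
The largest bag has 2 vertices, giving width 1; this decomposition certifies tw(G) ≤ 1. G has an edge, so its treewidth is at least 1. The upper and lower bounds meet at 1, so that is the treewidth.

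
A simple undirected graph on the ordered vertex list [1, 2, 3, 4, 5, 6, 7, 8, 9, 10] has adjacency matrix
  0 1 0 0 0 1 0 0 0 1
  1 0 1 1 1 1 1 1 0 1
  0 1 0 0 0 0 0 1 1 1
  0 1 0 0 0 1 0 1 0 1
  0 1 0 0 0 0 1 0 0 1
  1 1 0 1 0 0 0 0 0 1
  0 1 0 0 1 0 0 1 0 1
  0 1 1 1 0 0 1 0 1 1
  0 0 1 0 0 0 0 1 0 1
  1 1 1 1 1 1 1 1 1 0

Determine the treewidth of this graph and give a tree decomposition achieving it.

Treewidth 3.
One optimal decomposition is:
Bags: B1 = {2, 3, 8, 10}  B2 = {2, 4, 8, 10}  B3 = {2, 7, 8, 10}  B4 = {2, 4, 6, 10}  B5 = {1, 2, 6, 10}  B6 = {2, 5, 7, 10}  B7 = {3, 8, 9, 10}
Tree: B1–B2, B2–B3, B2–B4, B4–B5, B3–B6, B1–B7

Each bag holds 4 vertices, so the decomposition has width 3, which upper-bounds the treewidth. Conversely, {3, 8, 9, 10} is a clique of size 4, and the vertices of any clique must share a bag in every tree decomposition; so some bag has ≥ 4 vertices and tw(G) ≥ 3. Hence tw(G) = 3 exactly.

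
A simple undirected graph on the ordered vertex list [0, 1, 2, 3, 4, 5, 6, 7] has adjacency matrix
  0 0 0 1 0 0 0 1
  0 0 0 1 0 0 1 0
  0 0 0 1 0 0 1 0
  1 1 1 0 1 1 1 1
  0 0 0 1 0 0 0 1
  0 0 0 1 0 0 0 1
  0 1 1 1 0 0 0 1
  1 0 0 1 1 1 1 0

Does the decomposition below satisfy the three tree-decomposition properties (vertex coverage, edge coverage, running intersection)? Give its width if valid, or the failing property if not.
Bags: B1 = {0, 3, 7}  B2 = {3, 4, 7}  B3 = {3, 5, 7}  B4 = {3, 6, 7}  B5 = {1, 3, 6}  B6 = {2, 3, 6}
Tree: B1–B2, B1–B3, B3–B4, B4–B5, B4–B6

Checking the three conditions: (i) the bags cover all of {0, 1, 2, 3, 4, 5, 6, 7}; (ii) for each edge, some bag contains both endpoints; (iii) the bags containing any fixed vertex form a subtree. All hold, so the decomposition is valid with width 3 − 1 = 2.

Yes; width 2.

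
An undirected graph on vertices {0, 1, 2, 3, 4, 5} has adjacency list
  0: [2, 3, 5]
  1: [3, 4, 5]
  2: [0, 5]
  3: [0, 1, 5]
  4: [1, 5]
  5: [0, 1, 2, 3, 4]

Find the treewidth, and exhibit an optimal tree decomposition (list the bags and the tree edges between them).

The largest bag has 3 vertices, giving width 2; this decomposition certifies tw(G) ≤ 2. On the other hand G contains the 3-clique {0, 2, 5}. A clique must lie in a single bag of any decomposition, so no decomposition can have width below 2. Therefore the treewidth is 2.

Treewidth 2.
One optimal decomposition is:
Bags: B1 = {0, 3, 5}  B2 = {1, 3, 5}  B3 = {1, 4, 5}  B4 = {0, 2, 5}
Tree: B1–B2, B2–B3, B1–B4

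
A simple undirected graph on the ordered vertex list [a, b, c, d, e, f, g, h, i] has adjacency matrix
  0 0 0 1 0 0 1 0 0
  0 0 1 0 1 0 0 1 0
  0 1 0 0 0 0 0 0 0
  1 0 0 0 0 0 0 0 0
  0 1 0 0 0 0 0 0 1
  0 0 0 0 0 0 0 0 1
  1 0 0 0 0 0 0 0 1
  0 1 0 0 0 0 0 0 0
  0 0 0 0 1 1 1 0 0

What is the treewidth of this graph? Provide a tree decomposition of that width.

Treewidth 1.
One optimal decomposition is:
Bags: B1 = {g, i}  B2 = {e, i}  B3 = {b, e}  B4 = {a, g}  B5 = {b, h}  B6 = {b, c}  B7 = {a, d}  B8 = {f, i}
Tree: B1–B2, B2–B3, B1–B4, B3–B5, B3–B6, B4–B7, B1–B8

The largest bag has 2 vertices, giving width 1; this decomposition certifies tw(G) ≤ 1. G has an edge, so its treewidth is at least 1. The upper and lower bounds meet at 1, so that is the treewidth.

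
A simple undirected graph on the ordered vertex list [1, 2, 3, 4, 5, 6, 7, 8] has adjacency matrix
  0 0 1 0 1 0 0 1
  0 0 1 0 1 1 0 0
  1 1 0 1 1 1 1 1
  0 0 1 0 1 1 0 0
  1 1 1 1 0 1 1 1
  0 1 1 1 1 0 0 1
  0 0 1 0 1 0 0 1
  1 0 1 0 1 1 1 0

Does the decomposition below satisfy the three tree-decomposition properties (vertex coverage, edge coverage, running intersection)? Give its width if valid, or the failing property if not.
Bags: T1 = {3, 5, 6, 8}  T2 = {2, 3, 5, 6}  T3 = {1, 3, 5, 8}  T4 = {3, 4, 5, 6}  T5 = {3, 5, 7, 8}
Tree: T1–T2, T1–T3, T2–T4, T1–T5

Yes; width 3.

Vertex coverage: the bags together contain {1, 2, 3, 4, 5, 6, 7, 8}, the full vertex set. Edge coverage: each edge of G has both endpoints in at least one bag. Running intersection: for every vertex, the bags containing it form a connected subtree. All three properties hold, so this is a valid tree decomposition of width max|bag| − 1 = 3, and hence tw(G) ≤ 3.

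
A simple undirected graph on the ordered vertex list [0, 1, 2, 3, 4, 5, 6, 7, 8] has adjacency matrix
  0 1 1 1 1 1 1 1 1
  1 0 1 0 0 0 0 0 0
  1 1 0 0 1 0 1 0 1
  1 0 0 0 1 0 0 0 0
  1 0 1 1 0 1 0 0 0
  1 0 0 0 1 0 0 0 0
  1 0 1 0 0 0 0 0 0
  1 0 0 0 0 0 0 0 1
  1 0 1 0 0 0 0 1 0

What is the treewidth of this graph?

2

A width-2 tree decomposition is:
Bags: B1 = {0, 1, 2}  B2 = {0, 2, 8}  B3 = {0, 7, 8}  B4 = {0, 2, 4}  B5 = {0, 4, 5}  B6 = {0, 3, 4}  B7 = {0, 2, 6}
Tree: B1–B2, B2–B3, B1–B4, B4–B5, B5–B6, B1–B7
Every bag has size at most 3, so the width is 3 − 1 = 2 and tw(G) ≤ 2. On the other hand G contains the 3-clique {0, 2, 8}. A clique must lie in a single bag of any decomposition, so no decomposition can have width below 2. The upper and lower bounds meet at 2, so that is the treewidth.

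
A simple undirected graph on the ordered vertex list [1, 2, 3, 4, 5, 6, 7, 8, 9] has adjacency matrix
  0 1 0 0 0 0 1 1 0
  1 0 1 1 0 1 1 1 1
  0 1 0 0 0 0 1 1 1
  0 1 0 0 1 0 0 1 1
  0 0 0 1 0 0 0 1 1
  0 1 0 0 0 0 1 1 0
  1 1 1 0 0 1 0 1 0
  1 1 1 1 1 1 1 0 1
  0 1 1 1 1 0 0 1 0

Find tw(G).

A width-3 tree decomposition is:
Bags: B1 = {2, 3, 8, 9}  B2 = {2, 3, 7, 8}  B3 = {2, 6, 7, 8}  B4 = {2, 4, 8, 9}  B5 = {1, 2, 7, 8}  B6 = {4, 5, 8, 9}
Tree: B1–B2, B2–B3, B1–B4, B3–B5, B4–B6
Each bag holds 4 vertices, so the decomposition has width 3, which upper-bounds the treewidth. Conversely, {2, 3, 8, 9} is a clique of size 4, and the vertices of any clique must share a bag in every tree decomposition; so some bag has ≥ 4 vertices and tw(G) ≥ 3. Hence tw(G) = 3 exactly.

3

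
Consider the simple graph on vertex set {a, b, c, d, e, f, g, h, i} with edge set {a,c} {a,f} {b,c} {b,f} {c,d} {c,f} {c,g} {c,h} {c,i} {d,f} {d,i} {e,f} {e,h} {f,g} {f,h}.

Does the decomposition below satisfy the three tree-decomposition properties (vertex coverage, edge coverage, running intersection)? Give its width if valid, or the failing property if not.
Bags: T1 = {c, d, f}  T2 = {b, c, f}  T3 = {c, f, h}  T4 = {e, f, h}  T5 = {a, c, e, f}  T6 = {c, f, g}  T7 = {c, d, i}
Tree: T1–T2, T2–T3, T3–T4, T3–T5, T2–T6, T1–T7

No — bags containing vertex e are not connected in the tree.

A tree decomposition must satisfy three properties: every vertex lies in some bag; for every edge, both endpoints lie together in some bag; and for every vertex, the bags containing it form a connected subtree. Here bags containing vertex e are not connected in the tree, so the decomposition is invalid.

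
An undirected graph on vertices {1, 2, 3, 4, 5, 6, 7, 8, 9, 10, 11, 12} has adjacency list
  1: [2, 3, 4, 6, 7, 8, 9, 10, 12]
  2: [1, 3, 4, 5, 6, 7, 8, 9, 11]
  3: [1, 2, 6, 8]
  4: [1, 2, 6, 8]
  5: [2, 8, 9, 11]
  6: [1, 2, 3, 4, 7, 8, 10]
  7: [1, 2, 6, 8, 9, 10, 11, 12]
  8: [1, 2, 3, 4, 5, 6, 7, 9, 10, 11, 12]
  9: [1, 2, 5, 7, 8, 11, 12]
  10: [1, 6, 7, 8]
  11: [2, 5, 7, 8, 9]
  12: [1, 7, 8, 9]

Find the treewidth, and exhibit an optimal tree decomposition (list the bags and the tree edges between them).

Each bag holds 5 vertices, so the decomposition has width 4, which upper-bounds the treewidth. For the lower bound, the 5 vertices {1, 2, 7, 8, 9} are pairwise adjacent, and any tree decomposition puts a clique entirely inside one bag — forcing width ≥ 4. The upper and lower bounds meet at 4, so that is the treewidth.

Treewidth 4.
Bags: B1 = {1, 2, 7, 8, 9}  B2 = {2, 7, 8, 9, 11}  B3 = {1, 2, 6, 7, 8}  B4 = {2, 5, 8, 9, 11}  B5 = {1, 7, 8, 9, 12}  B6 = {1, 2, 4, 6, 8}  B7 = {1, 2, 3, 6, 8}  B8 = {1, 6, 7, 8, 10}
Tree: B1–B2, B1–B3, B2–B4, B1–B5, B3–B6, B3–B7, B3–B8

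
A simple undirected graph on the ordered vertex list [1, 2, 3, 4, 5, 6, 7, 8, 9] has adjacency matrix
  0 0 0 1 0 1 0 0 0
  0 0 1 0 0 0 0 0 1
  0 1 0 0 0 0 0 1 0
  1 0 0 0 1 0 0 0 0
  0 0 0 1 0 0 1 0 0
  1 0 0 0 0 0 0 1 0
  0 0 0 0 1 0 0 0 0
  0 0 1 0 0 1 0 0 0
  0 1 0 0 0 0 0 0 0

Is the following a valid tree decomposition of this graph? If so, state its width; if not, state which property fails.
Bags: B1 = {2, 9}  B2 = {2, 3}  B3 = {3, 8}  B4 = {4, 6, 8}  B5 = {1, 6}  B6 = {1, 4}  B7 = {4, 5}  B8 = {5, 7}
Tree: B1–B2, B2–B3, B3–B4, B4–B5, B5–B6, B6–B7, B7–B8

A tree decomposition must satisfy three properties: every vertex lies in some bag; for every edge, both endpoints lie together in some bag; and for every vertex, the bags containing it form a connected subtree. Here bags containing vertex 4 are not connected in the tree, so the decomposition is invalid.

No — bags containing vertex 4 are not connected in the tree.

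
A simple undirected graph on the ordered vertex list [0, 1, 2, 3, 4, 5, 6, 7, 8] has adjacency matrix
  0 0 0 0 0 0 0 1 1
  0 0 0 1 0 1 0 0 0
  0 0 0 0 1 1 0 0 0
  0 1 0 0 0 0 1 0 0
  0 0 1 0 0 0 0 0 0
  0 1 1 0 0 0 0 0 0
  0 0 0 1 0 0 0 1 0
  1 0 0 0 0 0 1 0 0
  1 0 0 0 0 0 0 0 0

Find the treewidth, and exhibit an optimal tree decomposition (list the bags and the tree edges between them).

Each bag holds 2 vertices, so the decomposition has width 1, which upper-bounds the treewidth. G has an edge, so its treewidth is at least 1. Combining the bounds, tw(G) = 1.

Treewidth 1.
One such decomposition:
Bags: B1 = {0, 8}  B2 = {0, 7}  B3 = {6, 7}  B4 = {3, 6}  B5 = {1, 3}  B6 = {1, 5}  B7 = {2, 5}  B8 = {2, 4}
Tree: B1–B2, B2–B3, B3–B4, B4–B5, B5–B6, B6–B7, B7–B8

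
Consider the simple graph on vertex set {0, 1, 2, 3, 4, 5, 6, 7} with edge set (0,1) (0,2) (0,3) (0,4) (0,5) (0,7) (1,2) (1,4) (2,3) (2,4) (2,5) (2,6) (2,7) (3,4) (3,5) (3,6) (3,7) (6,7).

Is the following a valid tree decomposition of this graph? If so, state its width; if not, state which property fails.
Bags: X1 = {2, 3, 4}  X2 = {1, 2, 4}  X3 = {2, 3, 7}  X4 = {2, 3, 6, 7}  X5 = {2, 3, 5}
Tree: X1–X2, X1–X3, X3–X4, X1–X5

A tree decomposition must satisfy three properties: every vertex lies in some bag; for every edge, both endpoints lie together in some bag; and for every vertex, the bags containing it form a connected subtree. Here vertex 0 appears in no bag, so the decomposition is invalid.

No — vertex 0 appears in no bag.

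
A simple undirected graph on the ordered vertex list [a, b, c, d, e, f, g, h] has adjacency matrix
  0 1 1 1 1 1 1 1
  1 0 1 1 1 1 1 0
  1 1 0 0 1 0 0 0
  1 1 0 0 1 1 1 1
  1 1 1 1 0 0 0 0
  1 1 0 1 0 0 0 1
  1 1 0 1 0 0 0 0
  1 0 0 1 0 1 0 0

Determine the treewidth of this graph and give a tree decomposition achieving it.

Treewidth 3.
Bags: B1 = {a, b, d, e}  B2 = {a, b, d, f}  B3 = {a, d, f, h}  B4 = {a, b, d, g}  B5 = {a, b, c, e}
Tree: B1–B2, B2–B3, B1–B4, B1–B5

Every bag has size at most 4, so the width is 4 − 1 = 3 and tw(G) ≤ 3. Conversely, {a, d, f, h} is a clique of size 4, and the vertices of any clique must share a bag in every tree decomposition; so some bag has ≥ 4 vertices and tw(G) ≥ 3. Combining the bounds, tw(G) = 3.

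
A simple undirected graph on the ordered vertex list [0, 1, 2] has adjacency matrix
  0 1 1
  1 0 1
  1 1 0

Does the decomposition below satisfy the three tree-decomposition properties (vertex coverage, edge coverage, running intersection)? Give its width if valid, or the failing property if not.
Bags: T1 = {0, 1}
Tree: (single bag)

A tree decomposition must satisfy three properties: every vertex lies in some bag; for every edge, both endpoints lie together in some bag; and for every vertex, the bags containing it form a connected subtree. Here vertex 2 appears in no bag, so the decomposition is invalid.

No — vertex 2 appears in no bag.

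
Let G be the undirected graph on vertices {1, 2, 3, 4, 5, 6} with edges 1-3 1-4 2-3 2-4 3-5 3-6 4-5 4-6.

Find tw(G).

A width-2 tree decomposition is:
Bags: B1 = {3, 4, 5}  B2 = {2, 3, 4}  B3 = {3, 4, 6}  B4 = {1, 3, 4}
Tree: B1–B2, B2–B3, B3–B4
The largest bag has 3 vertices, giving width 2; this decomposition certifies tw(G) ≤ 2. Since 5–4–2–3–5 is a cycle in G, G is not acyclic. Forests are exactly the graphs of treewidth ≤ 1, so tw(G) ≥ 2. Combining the bounds, tw(G) = 2.

2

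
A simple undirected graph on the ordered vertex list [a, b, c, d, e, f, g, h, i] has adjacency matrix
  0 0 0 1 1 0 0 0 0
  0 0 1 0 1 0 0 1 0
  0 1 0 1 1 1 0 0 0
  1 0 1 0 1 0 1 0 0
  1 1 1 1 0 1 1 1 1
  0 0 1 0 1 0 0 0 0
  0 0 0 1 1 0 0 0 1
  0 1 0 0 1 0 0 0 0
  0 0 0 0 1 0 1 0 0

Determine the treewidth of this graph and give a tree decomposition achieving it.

Treewidth 2.
One such decomposition:
Bags: B1 = {c, d, e}  B2 = {d, e, g}  B3 = {b, c, e}  B4 = {a, d, e}  B5 = {c, e, f}  B6 = {e, g, i}  B7 = {b, e, h}
Tree: B1–B2, B1–B3, B1–B4, B3–B5, B2–B6, B3–B7

Every bag has size at most 3, so the width is 3 − 1 = 2 and tw(G) ≤ 2. For the lower bound, the 3 vertices {d, e, g} are pairwise adjacent, and any tree decomposition puts a clique entirely inside one bag — forcing width ≥ 2. Combining the bounds, tw(G) = 2.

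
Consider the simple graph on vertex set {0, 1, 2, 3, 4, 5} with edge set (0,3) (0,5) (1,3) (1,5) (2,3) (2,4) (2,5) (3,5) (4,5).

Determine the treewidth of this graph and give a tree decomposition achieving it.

The largest bag has 3 vertices, giving width 2; this decomposition certifies tw(G) ≤ 2. For the lower bound, the 3 vertices {0, 3, 5} are pairwise adjacent, and any tree decomposition puts a clique entirely inside one bag — forcing width ≥ 2. The upper and lower bounds meet at 2, so that is the treewidth.

Treewidth 2.
One such decomposition:
Bags: B1 = {0, 3, 5}  B2 = {1, 3, 5}  B3 = {2, 3, 5}  B4 = {2, 4, 5}
Tree: B1–B2, B1–B3, B3–B4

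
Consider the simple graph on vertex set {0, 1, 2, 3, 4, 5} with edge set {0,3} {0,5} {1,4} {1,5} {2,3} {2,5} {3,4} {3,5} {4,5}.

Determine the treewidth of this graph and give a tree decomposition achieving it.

Every bag has size at most 3, so the width is 3 − 1 = 2 and tw(G) ≤ 2. For the lower bound, the 3 vertices {1, 4, 5} are pairwise adjacent, and any tree decomposition puts a clique entirely inside one bag — forcing width ≥ 2. Hence tw(G) = 2 exactly.

Treewidth 2.
One such decomposition:
Bags: B1 = {3, 4, 5}  B2 = {1, 4, 5}  B3 = {2, 3, 5}  B4 = {0, 3, 5}
Tree: B1–B2, B1–B3, B3–B4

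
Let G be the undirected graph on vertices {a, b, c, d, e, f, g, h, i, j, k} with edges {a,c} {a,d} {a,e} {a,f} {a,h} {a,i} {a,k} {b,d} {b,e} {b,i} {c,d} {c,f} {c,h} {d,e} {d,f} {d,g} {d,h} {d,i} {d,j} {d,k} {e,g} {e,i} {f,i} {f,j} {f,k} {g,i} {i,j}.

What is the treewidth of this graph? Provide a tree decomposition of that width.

Each bag holds 4 vertices, so the decomposition has width 3, which upper-bounds the treewidth. For the lower bound, the 4 vertices {a, c, d, h} are pairwise adjacent, and any tree decomposition puts a clique entirely inside one bag — forcing width ≥ 3. Hence tw(G) = 3 exactly.

Treewidth 3.
One optimal decomposition is:
Bags: B1 = {a, d, f, i}  B2 = {a, d, e, i}  B3 = {d, f, i, j}  B4 = {d, e, g, i}  B5 = {a, c, d, f}  B6 = {b, d, e, i}  B7 = {a, d, f, k}  B8 = {a, c, d, h}
Tree: B1–B2, B1–B3, B2–B4, B1–B5, B2–B6, B1–B7, B5–B8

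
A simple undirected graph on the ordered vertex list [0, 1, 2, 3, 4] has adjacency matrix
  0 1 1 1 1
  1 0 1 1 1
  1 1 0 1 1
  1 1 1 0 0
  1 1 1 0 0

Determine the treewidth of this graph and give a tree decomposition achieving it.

The largest bag has 4 vertices, giving width 3; this decomposition certifies tw(G) ≤ 3. Conversely, {0, 1, 2, 3} is a clique of size 4, and the vertices of any clique must share a bag in every tree decomposition; so some bag has ≥ 4 vertices and tw(G) ≥ 3. Therefore the treewidth is 3.

Treewidth 3.
One optimal decomposition is:
Bags: B1 = {0, 1, 2, 4}  B2 = {0, 1, 2, 3}
Tree: B1–B2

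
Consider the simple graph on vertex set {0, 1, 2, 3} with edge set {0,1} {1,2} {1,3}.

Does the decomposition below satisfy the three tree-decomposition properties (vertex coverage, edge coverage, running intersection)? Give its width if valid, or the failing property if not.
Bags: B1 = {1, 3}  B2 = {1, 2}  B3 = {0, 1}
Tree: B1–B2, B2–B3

Yes; width 1.

Checking the three conditions: (i) the bags cover all of {0, 1, 2, 3}; (ii) for each edge, some bag contains both endpoints; (iii) the bags containing any fixed vertex form a subtree. All hold, so the decomposition is valid with width 2 − 1 = 1.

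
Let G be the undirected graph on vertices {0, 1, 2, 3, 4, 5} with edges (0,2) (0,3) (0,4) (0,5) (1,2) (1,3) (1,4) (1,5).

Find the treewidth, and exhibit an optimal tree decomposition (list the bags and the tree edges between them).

Treewidth 2.
Bags: B1 = {0, 1, 2}  B2 = {0, 1, 5}  B3 = {0, 1, 3}  B4 = {0, 1, 4}
Tree: B1–B2, B2–B3, B3–B4

Each bag holds 3 vertices, so the decomposition has width 2, which upper-bounds the treewidth. Since 0–2–1–5–0 is a cycle in G, G is not acyclic. Forests are exactly the graphs of treewidth ≤ 1, so tw(G) ≥ 2. Hence tw(G) = 2 exactly.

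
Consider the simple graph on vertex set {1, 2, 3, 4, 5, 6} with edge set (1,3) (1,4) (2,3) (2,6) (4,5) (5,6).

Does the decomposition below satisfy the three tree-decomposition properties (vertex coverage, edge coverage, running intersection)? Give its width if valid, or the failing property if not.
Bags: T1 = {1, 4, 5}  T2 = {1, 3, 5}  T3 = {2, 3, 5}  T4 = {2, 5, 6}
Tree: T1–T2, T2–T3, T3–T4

Yes; width 2.

Checking the three conditions: (i) the bags cover all of {1, 2, 3, 4, 5, 6}; (ii) for each edge, some bag contains both endpoints; (iii) the bags containing any fixed vertex form a subtree. All hold, so the decomposition is valid with width 3 − 1 = 2.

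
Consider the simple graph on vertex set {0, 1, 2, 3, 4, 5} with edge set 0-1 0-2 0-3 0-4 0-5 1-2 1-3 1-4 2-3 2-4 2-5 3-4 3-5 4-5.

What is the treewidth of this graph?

A width-4 tree decomposition is:
Bags: B1 = {0, 2, 3, 4, 5}  B2 = {0, 1, 2, 3, 4}
Tree: B1–B2
The largest bag has 5 vertices, giving width 4; this decomposition certifies tw(G) ≤ 4. On the other hand G contains the 5-clique {0, 1, 2, 3, 4}. A clique must lie in a single bag of any decomposition, so no decomposition can have width below 4. Hence tw(G) = 4 exactly.

4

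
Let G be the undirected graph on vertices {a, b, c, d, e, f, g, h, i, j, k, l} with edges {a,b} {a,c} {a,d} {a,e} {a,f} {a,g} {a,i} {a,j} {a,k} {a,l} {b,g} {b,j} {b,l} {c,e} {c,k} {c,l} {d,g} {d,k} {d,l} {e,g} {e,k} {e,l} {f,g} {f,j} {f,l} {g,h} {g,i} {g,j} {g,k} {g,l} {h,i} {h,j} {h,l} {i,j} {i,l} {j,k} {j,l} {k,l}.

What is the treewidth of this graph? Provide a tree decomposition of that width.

The largest bag has 5 vertices, giving width 4; this decomposition certifies tw(G) ≤ 4. Conversely, {g, h, i, j, l} is a clique of size 5, and the vertices of any clique must share a bag in every tree decomposition; so some bag has ≥ 5 vertices and tw(G) ≥ 4. Hence tw(G) = 4 exactly.

Treewidth 4.
One such decomposition:
Bags: B1 = {a, g, j, k, l}  B2 = {a, f, g, j, l}  B3 = {a, e, g, k, l}  B4 = {a, b, g, j, l}  B5 = {a, g, i, j, l}  B6 = {a, d, g, k, l}  B7 = {g, h, i, j, l}  B8 = {a, c, e, k, l}
Tree: B1–B2, B1–B3, B2–B4, B2–B5, B3–B6, B5–B7, B3–B8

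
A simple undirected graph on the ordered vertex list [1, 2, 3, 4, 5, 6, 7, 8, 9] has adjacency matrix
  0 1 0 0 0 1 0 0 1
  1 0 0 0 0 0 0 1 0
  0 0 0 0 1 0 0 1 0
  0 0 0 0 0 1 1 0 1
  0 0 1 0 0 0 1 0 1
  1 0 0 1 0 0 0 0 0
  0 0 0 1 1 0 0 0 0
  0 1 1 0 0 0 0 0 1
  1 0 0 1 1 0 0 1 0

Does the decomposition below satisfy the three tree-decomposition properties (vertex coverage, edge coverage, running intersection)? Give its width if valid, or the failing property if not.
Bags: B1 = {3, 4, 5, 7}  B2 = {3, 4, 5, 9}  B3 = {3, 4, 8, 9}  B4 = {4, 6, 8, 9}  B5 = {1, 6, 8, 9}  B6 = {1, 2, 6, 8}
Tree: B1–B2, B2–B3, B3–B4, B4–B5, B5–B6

Every vertex of G appears in some bag (union = {1, 2, 3, 4, 5, 6, 7, 8, 9}); every edge is covered by a bag; and for each vertex v the set of bags containing v is connected in the bag tree. The decomposition is therefore valid. The largest bag has 4 vertices, so the width is 3.

Yes; width 3.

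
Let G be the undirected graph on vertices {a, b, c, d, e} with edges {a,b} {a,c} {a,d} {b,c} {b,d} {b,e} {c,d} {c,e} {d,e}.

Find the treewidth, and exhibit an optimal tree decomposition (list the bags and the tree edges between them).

The largest bag has 4 vertices, giving width 3; this decomposition certifies tw(G) ≤ 3. For the lower bound, the 4 vertices {b, c, d, e} are pairwise adjacent, and any tree decomposition puts a clique entirely inside one bag — forcing width ≥ 3. Therefore the treewidth is 3.

Treewidth 3.
One optimal decomposition is:
Bags: B1 = {a, b, c, d}  B2 = {b, c, d, e}
Tree: B1–B2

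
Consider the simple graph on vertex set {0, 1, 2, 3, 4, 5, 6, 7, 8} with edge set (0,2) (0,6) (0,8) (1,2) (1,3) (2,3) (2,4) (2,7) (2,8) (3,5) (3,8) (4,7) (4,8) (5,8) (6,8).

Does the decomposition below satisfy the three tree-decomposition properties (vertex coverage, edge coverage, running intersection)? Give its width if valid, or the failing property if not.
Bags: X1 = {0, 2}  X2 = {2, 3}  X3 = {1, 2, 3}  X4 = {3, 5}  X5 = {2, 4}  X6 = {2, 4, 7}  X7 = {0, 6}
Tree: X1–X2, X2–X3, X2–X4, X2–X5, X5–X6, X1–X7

A tree decomposition must satisfy three properties: every vertex lies in some bag; for every edge, both endpoints lie together in some bag; and for every vertex, the bags containing it form a connected subtree. Here vertex 8 appears in no bag, so the decomposition is invalid.

No — vertex 8 appears in no bag.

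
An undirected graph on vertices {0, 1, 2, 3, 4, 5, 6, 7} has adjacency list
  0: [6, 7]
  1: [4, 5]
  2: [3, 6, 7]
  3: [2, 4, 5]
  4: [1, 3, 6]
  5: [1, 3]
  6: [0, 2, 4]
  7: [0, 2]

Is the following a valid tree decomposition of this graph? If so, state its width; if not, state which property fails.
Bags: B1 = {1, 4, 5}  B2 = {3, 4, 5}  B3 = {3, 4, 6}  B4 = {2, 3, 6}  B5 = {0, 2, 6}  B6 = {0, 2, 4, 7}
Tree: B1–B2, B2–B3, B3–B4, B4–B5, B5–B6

No — bags containing vertex 4 are not connected in the tree.

A tree decomposition must satisfy three properties: every vertex lies in some bag; for every edge, both endpoints lie together in some bag; and for every vertex, the bags containing it form a connected subtree. Here bags containing vertex 4 are not connected in the tree, so the decomposition is invalid.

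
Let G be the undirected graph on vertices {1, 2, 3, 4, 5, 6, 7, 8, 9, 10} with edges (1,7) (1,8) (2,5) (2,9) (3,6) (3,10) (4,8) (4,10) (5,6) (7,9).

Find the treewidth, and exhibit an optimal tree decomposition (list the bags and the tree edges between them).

Treewidth 2.
One such decomposition:
Bags: B1 = {1, 7, 9}  B2 = {1, 2, 9}  B3 = {1, 2, 5}  B4 = {1, 5, 6}  B5 = {1, 3, 6}  B6 = {1, 3, 10}  B7 = {1, 4, 10}  B8 = {1, 4, 8}
Tree: B1–B2, B2–B3, B3–B4, B4–B5, B5–B6, B6–B7, B7–B8

The largest bag has 3 vertices, giving width 2; this decomposition certifies tw(G) ≤ 2. The edges 1–7–9–2–5–6–3–10–4–8–1 form a cycle, so G is not a tree and its treewidth is at least 2. Therefore the treewidth is 2.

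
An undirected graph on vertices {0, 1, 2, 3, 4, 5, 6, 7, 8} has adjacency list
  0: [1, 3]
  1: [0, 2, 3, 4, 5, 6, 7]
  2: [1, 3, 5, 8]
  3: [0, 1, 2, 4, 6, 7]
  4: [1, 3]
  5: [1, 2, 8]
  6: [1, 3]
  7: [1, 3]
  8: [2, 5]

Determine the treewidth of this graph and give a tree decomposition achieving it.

The largest bag has 3 vertices, giving width 2; this decomposition certifies tw(G) ≤ 2. Conversely, {2, 5, 8} is a clique of size 3, and the vertices of any clique must share a bag in every tree decomposition; so some bag has ≥ 3 vertices and tw(G) ≥ 2. The upper and lower bounds meet at 2, so that is the treewidth.

Treewidth 2.
One optimal decomposition is:
Bags: B1 = {0, 1, 3}  B2 = {1, 3, 4}  B3 = {1, 2, 3}  B4 = {1, 3, 7}  B5 = {1, 2, 5}  B6 = {2, 5, 8}  B7 = {1, 3, 6}
Tree: B1–B2, B1–B3, B1–B4, B3–B5, B5–B6, B1–B7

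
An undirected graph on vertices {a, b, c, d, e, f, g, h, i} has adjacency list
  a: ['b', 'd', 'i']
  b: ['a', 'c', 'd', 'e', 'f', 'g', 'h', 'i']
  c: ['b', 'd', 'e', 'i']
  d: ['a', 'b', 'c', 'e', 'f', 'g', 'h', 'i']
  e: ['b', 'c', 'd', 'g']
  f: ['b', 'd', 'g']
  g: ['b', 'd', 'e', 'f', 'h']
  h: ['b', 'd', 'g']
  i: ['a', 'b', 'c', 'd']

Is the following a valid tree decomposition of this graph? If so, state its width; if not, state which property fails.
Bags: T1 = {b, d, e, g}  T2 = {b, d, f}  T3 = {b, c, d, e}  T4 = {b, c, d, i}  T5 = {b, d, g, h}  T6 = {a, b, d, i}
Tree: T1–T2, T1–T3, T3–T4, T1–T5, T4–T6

A tree decomposition must satisfy three properties: every vertex lies in some bag; for every edge, both endpoints lie together in some bag; and for every vertex, the bags containing it form a connected subtree. Here edge (g,f) lies in no bag, so the decomposition is invalid.

No — edge (g,f) lies in no bag.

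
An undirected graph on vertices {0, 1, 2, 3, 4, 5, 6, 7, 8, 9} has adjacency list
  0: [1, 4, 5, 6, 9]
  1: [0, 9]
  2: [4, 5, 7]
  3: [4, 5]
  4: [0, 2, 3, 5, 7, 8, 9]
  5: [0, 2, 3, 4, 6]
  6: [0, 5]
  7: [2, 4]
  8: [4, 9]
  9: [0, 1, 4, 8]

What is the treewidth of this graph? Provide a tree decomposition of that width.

Treewidth 2.
One such decomposition:
Bags: B1 = {2, 4, 5}  B2 = {0, 4, 5}  B3 = {0, 4, 9}  B4 = {2, 4, 7}  B5 = {4, 8, 9}  B6 = {0, 1, 9}  B7 = {0, 5, 6}  B8 = {3, 4, 5}
Tree: B1–B2, B2–B3, B1–B4, B3–B5, B3–B6, B2–B7, B1–B8

Every bag has size at most 3, so the width is 3 − 1 = 2 and tw(G) ≤ 2. For the lower bound, the 3 vertices {0, 1, 9} are pairwise adjacent, and any tree decomposition puts a clique entirely inside one bag — forcing width ≥ 2. Hence tw(G) = 2 exactly.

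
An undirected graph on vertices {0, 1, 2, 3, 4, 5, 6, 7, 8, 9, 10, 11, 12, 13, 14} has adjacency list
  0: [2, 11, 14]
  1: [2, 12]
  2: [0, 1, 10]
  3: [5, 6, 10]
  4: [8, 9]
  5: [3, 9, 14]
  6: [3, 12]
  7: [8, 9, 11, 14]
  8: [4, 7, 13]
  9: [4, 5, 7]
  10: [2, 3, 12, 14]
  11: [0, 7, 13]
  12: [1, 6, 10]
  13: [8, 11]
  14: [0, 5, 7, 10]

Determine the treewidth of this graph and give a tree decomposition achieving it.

Treewidth 3.
Bags: B1 = {4, 8, 9, 13}  B2 = {7, 8, 9, 13}  B3 = {7, 9, 11, 13}  B4 = {5, 7, 9, 11}  B5 = {5, 7, 11, 14}  B6 = {0, 5, 11, 14}  B7 = {0, 3, 5, 14}  B8 = {0, 3, 10, 14}  B9 = {0, 2, 3, 10}  B10 = {2, 3, 6, 10}  B11 = {2, 6, 10, 12}  B12 = {1, 2, 6, 12}
Tree: B1–B2, B2–B3, B3–B4, B4–B5, B5–B6, B6–B7, B7–B8, B8–B9, B9–B10, B10–B11, B11–B12

Every bag has size at most 4, so the width is 4 − 1 = 3 and tw(G) ≤ 3. For the lower bound: the 4 vertex sets {4,8,13}, {9}, {7}, {0,5,11,14} are disjoint, each induces a connected subgraph, and every pair is joined by at least one edge of G. Contracting each set to a single vertex therefore yields K_{4} as a minor, and since treewidth is minor-monotone, tw(G) ≥ tw(K_{4}) = 3. Therefore the treewidth is 3.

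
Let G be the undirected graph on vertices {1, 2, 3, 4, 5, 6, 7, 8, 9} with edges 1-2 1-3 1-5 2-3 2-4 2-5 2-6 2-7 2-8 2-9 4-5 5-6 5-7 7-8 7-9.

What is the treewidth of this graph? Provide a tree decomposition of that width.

Every bag has size at most 3, so the width is 3 − 1 = 2 and tw(G) ≤ 2. On the other hand G contains the 3-clique {2, 7, 8}. A clique must lie in a single bag of any decomposition, so no decomposition can have width below 2. Therefore the treewidth is 2.

Treewidth 2.
One optimal decomposition is:
Bags: B1 = {2, 5, 7}  B2 = {2, 4, 5}  B3 = {1, 2, 5}  B4 = {1, 2, 3}  B5 = {2, 7, 8}  B6 = {2, 5, 6}  B7 = {2, 7, 9}
Tree: B1–B2, B1–B3, B3–B4, B1–B5, B3–B6, B1–B7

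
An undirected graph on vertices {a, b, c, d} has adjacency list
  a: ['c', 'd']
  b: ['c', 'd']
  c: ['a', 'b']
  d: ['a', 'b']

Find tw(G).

2

A width-2 tree decomposition is:
Bags: B1 = {a, c, d}  B2 = {b, c, d}
Tree: B1–B2
The largest bag has 3 vertices, giving width 2; this decomposition certifies tw(G) ≤ 2. Since c–a–d–b–c is a cycle in G, G is not acyclic. Forests are exactly the graphs of treewidth ≤ 1, so tw(G) ≥ 2. The upper and lower bounds meet at 2, so that is the treewidth.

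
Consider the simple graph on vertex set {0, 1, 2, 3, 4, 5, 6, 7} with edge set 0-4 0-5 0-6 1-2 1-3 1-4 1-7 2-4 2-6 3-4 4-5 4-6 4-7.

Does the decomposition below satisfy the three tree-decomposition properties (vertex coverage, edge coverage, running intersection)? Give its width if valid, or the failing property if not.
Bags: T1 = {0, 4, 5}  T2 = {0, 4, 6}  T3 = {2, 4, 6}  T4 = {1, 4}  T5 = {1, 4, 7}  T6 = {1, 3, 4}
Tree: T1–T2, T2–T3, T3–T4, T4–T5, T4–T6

A tree decomposition must satisfy three properties: every vertex lies in some bag; for every edge, both endpoints lie together in some bag; and for every vertex, the bags containing it form a connected subtree. Here edge (2,1) lies in no bag, so the decomposition is invalid.

No — edge (2,1) lies in no bag.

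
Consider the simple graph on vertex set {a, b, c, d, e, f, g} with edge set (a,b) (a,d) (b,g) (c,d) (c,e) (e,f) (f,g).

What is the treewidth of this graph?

2

A width-2 tree decomposition is:
Bags: B1 = {e, f, g}  B2 = {b, e, g}  B3 = {a, b, e}  B4 = {a, d, e}  B5 = {c, d, e}
Tree: B1–B2, B2–B3, B3–B4, B4–B5
The largest bag has 3 vertices, giving width 2; this decomposition certifies tw(G) ≤ 2. The edges e–f–g–b–a–d–c–e form a cycle, so G is not a tree and its treewidth is at least 2. Hence tw(G) = 2 exactly.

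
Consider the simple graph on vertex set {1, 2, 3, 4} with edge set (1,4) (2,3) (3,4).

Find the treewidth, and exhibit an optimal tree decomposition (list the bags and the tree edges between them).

Treewidth 1.
One optimal decomposition is:
Bags: B1 = {3, 4}  B2 = {2, 3}  B3 = {1, 4}
Tree: B1–B2, B1–B3

Every bag has size at most 2, so the width is 2 − 1 = 1 and tw(G) ≤ 1. Any graph with an edge has treewidth ≥ 1, and G has the edge 4–3. The upper and lower bounds meet at 1, so that is the treewidth.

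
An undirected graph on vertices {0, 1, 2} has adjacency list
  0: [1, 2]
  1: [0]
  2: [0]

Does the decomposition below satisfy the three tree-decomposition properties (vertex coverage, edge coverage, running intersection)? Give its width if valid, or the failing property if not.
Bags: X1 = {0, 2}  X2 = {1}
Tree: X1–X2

A tree decomposition must satisfy three properties: every vertex lies in some bag; for every edge, both endpoints lie together in some bag; and for every vertex, the bags containing it form a connected subtree. Here edge (0,1) lies in no bag, so the decomposition is invalid.

No — edge (0,1) lies in no bag.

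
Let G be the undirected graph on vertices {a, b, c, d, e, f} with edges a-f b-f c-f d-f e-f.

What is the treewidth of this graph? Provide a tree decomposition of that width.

Every bag has size at most 2, so the width is 2 − 1 = 1 and tw(G) ≤ 1. G has an edge, so its treewidth is at least 1. Hence tw(G) = 1 exactly.

Treewidth 1.
Bags: B1 = {e, f}  B2 = {a, f}  B3 = {d, f}  B4 = {c, f}  B5 = {b, f}
Tree: B1–B2, B1–B3, B1–B4, B2–B5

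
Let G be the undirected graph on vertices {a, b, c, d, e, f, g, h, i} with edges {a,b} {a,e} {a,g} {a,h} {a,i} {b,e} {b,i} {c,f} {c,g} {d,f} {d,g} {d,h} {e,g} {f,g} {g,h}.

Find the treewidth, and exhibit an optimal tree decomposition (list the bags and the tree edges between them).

Treewidth 2.
One optimal decomposition is:
Bags: B1 = {d, g, h}  B2 = {a, g, h}  B3 = {a, e, g}  B4 = {d, f, g}  B5 = {a, b, e}  B6 = {a, b, i}  B7 = {c, f, g}
Tree: B1–B2, B2–B3, B1–B4, B3–B5, B5–B6, B4–B7

Every bag has size at most 3, so the width is 3 − 1 = 2 and tw(G) ≤ 2. For the lower bound, the 3 vertices {d, g, h} are pairwise adjacent, and any tree decomposition puts a clique entirely inside one bag — forcing width ≥ 2. Combining the bounds, tw(G) = 2.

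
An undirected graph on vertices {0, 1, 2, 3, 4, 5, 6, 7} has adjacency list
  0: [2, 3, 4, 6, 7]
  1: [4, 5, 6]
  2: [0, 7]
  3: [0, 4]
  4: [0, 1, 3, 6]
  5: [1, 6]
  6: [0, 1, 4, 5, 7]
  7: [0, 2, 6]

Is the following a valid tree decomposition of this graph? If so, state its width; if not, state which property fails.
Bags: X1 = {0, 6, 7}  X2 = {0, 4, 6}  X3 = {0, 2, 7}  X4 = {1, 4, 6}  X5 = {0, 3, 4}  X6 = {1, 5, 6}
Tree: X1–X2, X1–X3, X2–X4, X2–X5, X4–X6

Yes; width 2.

Checking the three conditions: (i) the bags cover all of {0, 1, 2, 3, 4, 5, 6, 7}; (ii) for each edge, some bag contains both endpoints; (iii) the bags containing any fixed vertex form a subtree. All hold, so the decomposition is valid with width 3 − 1 = 2.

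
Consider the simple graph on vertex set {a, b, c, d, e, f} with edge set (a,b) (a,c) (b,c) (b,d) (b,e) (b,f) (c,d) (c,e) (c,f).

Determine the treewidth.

2

A width-2 tree decomposition is:
Bags: B1 = {b, c, e}  B2 = {b, c, f}  B3 = {b, c, d}  B4 = {a, b, c}
Tree: B1–B2, B2–B3, B1–B4
Each bag holds 3 vertices, so the decomposition has width 2, which upper-bounds the treewidth. For the lower bound, the 3 vertices {b, c, d} are pairwise adjacent, and any tree decomposition puts a clique entirely inside one bag — forcing width ≥ 2. Hence tw(G) = 2 exactly.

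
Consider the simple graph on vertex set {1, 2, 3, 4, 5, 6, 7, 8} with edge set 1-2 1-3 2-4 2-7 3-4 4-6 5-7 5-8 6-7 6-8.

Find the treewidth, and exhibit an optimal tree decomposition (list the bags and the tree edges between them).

Every bag has size at most 3, so the width is 3 − 1 = 2 and tw(G) ≤ 2. Since 1–3–4–2–1 is a cycle in G, G is not acyclic. Forests are exactly the graphs of treewidth ≤ 1, so tw(G) ≥ 2. Hence tw(G) = 2 exactly.

Treewidth 2.
One optimal decomposition is:
Bags: B1 = {1, 2, 3}  B2 = {2, 3, 4}  B3 = {2, 4, 7}  B4 = {4, 6, 7}  B5 = {5, 6, 7}  B6 = {5, 6, 8}
Tree: B1–B2, B2–B3, B3–B4, B4–B5, B5–B6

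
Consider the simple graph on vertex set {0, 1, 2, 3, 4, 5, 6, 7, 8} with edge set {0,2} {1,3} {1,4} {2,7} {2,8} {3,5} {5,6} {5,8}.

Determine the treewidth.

1

A width-1 tree decomposition is:
Bags: B1 = {3, 5}  B2 = {5, 8}  B3 = {5, 6}  B4 = {1, 3}  B5 = {2, 8}  B6 = {1, 4}  B7 = {2, 7}  B8 = {0, 2}
Tree: B1–B2, B1–B3, B1–B4, B2–B5, B4–B6, B5–B7, B5–B8
The largest bag has 2 vertices, giving width 1; this decomposition certifies tw(G) ≤ 1. Since G has at least one edge (e.g. 5–3), it is not an edgeless graph, so tw(G) ≥ 1. Therefore the treewidth is 1.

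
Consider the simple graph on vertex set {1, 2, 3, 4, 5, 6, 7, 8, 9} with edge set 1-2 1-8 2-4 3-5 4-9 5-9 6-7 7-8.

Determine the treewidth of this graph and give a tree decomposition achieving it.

Each bag holds 2 vertices, so the decomposition has width 1, which upper-bounds the treewidth. G has an edge, so its treewidth is at least 1. Combining the bounds, tw(G) = 1.

Treewidth 1.
One optimal decomposition is:
Bags: B1 = {3, 5}  B2 = {5, 9}  B3 = {4, 9}  B4 = {2, 4}  B5 = {1, 2}  B6 = {1, 8}  B7 = {7, 8}  B8 = {6, 7}
Tree: B1–B2, B2–B3, B3–B4, B4–B5, B5–B6, B6–B7, B7–B8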